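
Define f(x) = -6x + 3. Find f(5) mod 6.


3


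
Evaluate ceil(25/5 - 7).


25/5 = 5
5 - 7 = -2
ceil(-2) = -2

-2


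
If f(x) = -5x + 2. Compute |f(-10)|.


f(-10) = 52
|52| = 52

52


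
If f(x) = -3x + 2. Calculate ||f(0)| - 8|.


f(0) = 2
|2| = 2
|2 - 8| = 6

6


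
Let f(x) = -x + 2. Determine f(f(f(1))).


1


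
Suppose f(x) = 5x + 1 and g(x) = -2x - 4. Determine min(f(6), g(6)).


f(6) = 31
g(6) = -16
min = -16

-16


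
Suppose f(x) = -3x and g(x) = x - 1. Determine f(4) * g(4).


f(4) = -12
g(4) = 3
Product = -36

-36


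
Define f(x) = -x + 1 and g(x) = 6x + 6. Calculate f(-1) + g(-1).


f(-1) = 2
g(-1) = 0
Sum = 2

2


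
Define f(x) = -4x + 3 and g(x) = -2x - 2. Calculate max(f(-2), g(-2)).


f(-2) = 11
g(-2) = 2
max = 11

11


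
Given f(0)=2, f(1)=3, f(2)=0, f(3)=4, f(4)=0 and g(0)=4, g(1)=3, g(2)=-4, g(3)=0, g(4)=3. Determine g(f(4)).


f(4) = 0
g(0) = 4

4


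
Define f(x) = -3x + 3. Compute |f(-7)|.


24


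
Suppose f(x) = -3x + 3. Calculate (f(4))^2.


f(4) = -9
(-9)^2 = 81

81


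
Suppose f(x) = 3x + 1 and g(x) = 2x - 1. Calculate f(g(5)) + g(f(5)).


f(g(5)) = 28
g(f(5)) = 31
Sum = 59

59


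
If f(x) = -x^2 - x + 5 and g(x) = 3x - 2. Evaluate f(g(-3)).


g(-3) = -11
f(-11) = (-1)*(-11)^2 - 1*(-11) + 5 = -105

-105


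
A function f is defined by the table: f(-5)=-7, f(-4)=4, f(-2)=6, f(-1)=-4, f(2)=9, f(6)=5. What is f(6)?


Reading from the table at x = 6

5


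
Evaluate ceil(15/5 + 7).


10


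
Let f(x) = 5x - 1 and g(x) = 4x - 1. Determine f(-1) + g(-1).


f(-1) = -6
g(-1) = -5
Sum = -11

-11


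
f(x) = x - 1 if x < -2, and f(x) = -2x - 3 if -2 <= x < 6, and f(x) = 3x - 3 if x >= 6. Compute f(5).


5 satisfies -2 <= x < 6
f(5) = -13

-13


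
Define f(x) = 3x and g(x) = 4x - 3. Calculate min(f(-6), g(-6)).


f(-6) = -18
g(-6) = -27
min = -27

-27


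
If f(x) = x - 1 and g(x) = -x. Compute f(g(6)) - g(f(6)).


f(g(6)) = -7
g(f(6)) = -5
Difference = -2

-2


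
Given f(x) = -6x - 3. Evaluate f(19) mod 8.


f(19) = -117
-117 mod 8 = 3

3


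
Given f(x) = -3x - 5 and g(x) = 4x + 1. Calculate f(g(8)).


g(8) = 33
f(33) = -104

-104


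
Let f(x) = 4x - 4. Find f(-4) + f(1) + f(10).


16


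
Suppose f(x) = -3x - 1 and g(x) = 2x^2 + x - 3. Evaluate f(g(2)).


-22


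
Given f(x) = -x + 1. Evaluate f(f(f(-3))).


f(-3) = 4
f(4) = -3
f(-3) = 4

4


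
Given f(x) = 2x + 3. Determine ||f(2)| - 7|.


f(2) = 7
|7| = 7
|7 - 7| = 0

0


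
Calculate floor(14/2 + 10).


14/2 = 7
7 + 10 = 17
floor(17) = 17

17


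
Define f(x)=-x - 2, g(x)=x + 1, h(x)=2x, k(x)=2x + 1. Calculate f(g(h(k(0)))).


k(0) = 1
h(1) = 2
g(2) = 3
f(3) = -5

-5


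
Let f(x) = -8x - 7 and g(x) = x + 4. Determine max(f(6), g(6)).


10


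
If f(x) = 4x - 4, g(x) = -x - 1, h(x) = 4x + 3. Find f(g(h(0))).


h(0) = 3
g(3) = -4
f(-4) = -20

-20


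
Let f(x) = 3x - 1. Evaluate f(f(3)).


f(3) = 8
f(8) = 23

23


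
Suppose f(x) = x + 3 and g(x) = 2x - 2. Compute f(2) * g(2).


f(2) = 5
g(2) = 2
Product = 10

10


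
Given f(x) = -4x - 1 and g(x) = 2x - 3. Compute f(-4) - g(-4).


f(-4) = 15
g(-4) = -11
Difference = 26

26


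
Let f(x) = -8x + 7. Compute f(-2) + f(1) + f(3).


f(-2) = 23
f(1) = -1
f(3) = -17
Sum = 5

5


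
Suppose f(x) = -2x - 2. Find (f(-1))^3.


f(-1) = 0
(0)^3 = 0

0


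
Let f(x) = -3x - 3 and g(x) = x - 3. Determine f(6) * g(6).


f(6) = -21
g(6) = 3
Product = -63

-63


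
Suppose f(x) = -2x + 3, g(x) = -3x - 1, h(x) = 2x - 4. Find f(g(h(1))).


h(1) = -2
g(-2) = 5
f(5) = -7

-7


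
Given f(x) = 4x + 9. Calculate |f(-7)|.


f(-7) = -19
|-19| = 19

19


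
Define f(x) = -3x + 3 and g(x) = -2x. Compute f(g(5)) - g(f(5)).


f(g(5)) = 33
g(f(5)) = 24
Difference = 9

9


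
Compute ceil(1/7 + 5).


1/7 = 0.1429
0.1429 + 5 = 5.1429
ceil(5.1429) = 6

6


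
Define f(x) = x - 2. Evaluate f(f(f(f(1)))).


f(1) = -1
f(-1) = -3
f(-3) = -5
f(-5) = -7

-7


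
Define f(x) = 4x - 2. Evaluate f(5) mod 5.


f(5) = 18
18 mod 5 = 3

3


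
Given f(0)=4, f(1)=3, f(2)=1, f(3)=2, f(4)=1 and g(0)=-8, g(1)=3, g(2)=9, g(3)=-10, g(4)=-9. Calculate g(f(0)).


f(0) = 4
g(4) = -9

-9


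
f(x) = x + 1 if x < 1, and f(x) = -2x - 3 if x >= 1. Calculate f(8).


8 satisfies x >= 1
f(8) = -19

-19


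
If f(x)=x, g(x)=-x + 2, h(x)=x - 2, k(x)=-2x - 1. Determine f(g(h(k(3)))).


11


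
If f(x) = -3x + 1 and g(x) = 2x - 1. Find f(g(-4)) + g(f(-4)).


f(g(-4)) = 28
g(f(-4)) = 25
Sum = 53

53


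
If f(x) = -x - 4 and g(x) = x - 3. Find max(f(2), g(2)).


f(2) = -6
g(2) = -1
max = -1

-1


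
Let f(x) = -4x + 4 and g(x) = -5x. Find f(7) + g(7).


f(7) = -24
g(7) = -35
Sum = -59

-59


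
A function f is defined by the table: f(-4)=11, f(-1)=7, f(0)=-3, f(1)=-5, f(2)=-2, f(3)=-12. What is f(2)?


-2


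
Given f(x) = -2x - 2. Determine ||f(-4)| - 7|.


f(-4) = 6
|6| = 6
|6 - 7| = 1

1


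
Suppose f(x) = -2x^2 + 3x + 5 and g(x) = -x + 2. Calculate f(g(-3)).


g(-3) = 5
f(5) = (-2)*(5)^2 + 3*(5) + 5 = -30

-30


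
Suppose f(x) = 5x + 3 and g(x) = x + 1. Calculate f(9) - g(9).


38


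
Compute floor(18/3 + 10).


18/3 = 6
6 + 10 = 16
floor(16) = 16

16


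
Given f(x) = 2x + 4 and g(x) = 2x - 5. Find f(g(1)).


-2


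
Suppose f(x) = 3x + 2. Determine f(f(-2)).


f(-2) = -4
f(-4) = -10

-10


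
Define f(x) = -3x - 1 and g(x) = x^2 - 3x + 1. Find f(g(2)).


g(2) = -1
f(-1) = 2

2


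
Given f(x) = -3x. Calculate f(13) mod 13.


f(13) = -39
-39 mod 13 = 0

0


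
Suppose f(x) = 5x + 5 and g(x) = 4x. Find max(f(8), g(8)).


f(8) = 45
g(8) = 32
max = 45

45


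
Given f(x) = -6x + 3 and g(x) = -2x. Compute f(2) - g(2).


-5


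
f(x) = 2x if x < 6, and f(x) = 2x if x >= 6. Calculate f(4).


4 satisfies x < 6
f(4) = 8

8


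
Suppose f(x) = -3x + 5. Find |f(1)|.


f(1) = 2
|2| = 2

2


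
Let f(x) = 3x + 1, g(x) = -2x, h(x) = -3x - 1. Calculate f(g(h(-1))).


h(-1) = 2
g(2) = -4
f(-4) = -11

-11


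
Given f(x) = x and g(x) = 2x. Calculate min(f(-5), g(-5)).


f(-5) = -5
g(-5) = -10
min = -10

-10


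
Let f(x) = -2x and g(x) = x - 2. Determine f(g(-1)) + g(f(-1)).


6


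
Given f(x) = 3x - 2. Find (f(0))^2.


f(0) = -2
(-2)^2 = 4

4


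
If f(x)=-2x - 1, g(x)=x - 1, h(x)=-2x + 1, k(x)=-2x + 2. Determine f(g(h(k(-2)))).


23


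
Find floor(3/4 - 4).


3/4 = 0.75
0.75 - 4 = -3.25
floor(-3.25) = -4

-4


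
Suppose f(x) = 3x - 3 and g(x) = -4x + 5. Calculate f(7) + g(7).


f(7) = 18
g(7) = -23
Sum = -5

-5


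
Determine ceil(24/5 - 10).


24/5 = 4.8
4.8 - 10 = -5.2
ceil(-5.2) = -5

-5


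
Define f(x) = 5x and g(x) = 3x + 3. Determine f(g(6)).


g(6) = 21
f(21) = 105

105


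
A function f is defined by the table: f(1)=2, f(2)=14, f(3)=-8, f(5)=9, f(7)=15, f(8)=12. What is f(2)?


Reading from the table at x = 2

14


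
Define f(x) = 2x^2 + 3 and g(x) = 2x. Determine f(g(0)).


g(0) = 0
f(0) = 2*(0)^2 + 3 = 3

3


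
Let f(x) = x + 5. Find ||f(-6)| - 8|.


f(-6) = -1
|-1| = 1
|1 - 8| = 7

7


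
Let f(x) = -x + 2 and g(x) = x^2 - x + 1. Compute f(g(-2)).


g(-2) = 7
f(7) = -5

-5


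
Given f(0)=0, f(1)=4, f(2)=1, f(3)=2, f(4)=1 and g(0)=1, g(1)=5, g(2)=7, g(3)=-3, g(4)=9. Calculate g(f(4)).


5


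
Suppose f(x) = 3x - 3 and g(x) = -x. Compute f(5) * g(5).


f(5) = 12
g(5) = -5
Product = -60

-60


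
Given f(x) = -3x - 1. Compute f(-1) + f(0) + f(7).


f(-1) = 2
f(0) = -1
f(7) = -22
Sum = -21

-21


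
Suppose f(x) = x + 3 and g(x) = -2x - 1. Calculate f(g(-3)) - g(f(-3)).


f(g(-3)) = 8
g(f(-3)) = -1
Difference = 9

9


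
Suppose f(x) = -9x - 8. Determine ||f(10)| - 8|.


f(10) = -98
|-98| = 98
|98 - 8| = 90

90


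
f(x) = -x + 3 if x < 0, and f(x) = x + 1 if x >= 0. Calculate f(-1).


-1 satisfies x < 0
f(-1) = 4

4


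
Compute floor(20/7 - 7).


-5


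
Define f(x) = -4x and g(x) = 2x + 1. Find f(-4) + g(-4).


f(-4) = 16
g(-4) = -7
Sum = 9

9


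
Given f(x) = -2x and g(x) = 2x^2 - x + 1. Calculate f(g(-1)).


g(-1) = 4
f(4) = -8

-8


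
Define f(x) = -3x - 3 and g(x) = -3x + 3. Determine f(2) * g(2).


f(2) = -9
g(2) = -3
Product = 27

27


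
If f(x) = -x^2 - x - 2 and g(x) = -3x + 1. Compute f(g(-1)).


g(-1) = 4
f(4) = (-1)*(4)^2 - 1*(4) - 2 = -22

-22


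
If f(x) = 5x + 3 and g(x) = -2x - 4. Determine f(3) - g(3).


f(3) = 18
g(3) = -10
Difference = 28

28


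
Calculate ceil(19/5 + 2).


6


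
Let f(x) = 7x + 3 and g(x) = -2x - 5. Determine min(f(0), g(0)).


f(0) = 3
g(0) = -5
min = -5

-5


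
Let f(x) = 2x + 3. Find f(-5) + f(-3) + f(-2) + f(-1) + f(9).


11


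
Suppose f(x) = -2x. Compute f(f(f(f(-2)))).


f(-2) = 4
f(4) = -8
f(-8) = 16
f(16) = -32

-32


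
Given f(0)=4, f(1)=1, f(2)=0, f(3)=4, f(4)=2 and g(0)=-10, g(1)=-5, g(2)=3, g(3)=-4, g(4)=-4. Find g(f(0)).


-4


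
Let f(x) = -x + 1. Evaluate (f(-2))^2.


f(-2) = 3
(3)^2 = 9

9


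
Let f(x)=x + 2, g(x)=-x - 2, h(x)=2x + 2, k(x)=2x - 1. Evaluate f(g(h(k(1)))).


-4


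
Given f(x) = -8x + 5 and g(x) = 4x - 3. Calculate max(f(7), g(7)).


f(7) = -51
g(7) = 25
max = 25

25


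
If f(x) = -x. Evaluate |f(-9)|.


f(-9) = 9
|9| = 9

9


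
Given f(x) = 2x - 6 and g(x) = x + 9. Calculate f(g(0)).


g(0) = 9
f(9) = 12

12


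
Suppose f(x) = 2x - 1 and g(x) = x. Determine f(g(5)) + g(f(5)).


18


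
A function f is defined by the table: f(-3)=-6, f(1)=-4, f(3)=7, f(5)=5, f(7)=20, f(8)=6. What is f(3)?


Reading from the table at x = 3

7


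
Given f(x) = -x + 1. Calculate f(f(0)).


f(0) = 1
f(1) = 0

0


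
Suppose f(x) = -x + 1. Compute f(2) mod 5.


f(2) = -1
-1 mod 5 = 4

4


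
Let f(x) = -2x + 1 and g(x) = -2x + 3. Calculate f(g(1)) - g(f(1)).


f(g(1)) = -1
g(f(1)) = 5
Difference = -6

-6


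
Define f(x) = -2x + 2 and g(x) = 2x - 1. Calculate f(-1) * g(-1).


f(-1) = 4
g(-1) = -3
Product = -12

-12


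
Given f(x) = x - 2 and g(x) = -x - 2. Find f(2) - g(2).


f(2) = 0
g(2) = -4
Difference = 4

4


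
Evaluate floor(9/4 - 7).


9/4 = 2.25
2.25 - 7 = -4.75
floor(-4.75) = -5

-5


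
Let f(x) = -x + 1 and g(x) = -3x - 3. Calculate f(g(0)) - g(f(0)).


f(g(0)) = 4
g(f(0)) = -6
Difference = 10

10


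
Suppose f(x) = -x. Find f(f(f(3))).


f(3) = -3
f(-3) = 3
f(3) = -3

-3


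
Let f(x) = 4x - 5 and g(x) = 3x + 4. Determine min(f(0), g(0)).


f(0) = -5
g(0) = 4
min = -5

-5


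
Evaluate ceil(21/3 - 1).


21/3 = 7
7 - 1 = 6
ceil(6) = 6

6


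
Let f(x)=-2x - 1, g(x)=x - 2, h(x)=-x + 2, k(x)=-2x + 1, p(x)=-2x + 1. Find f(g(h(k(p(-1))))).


p(-1) = 3
k(3) = -5
h(-5) = 7
g(7) = 5
f(5) = -11

-11


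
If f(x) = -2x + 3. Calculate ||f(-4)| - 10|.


f(-4) = 11
|11| = 11
|11 - 10| = 1

1


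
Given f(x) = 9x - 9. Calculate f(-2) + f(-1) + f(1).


f(-2) = -27
f(-1) = -18
f(1) = 0
Sum = -45

-45


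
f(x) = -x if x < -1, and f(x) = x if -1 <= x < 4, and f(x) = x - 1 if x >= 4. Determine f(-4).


-4 satisfies x < -1
f(-4) = 4

4


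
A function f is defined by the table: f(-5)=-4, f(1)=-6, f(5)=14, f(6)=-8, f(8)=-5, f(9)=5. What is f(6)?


-8


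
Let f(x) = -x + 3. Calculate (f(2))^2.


f(2) = 1
(1)^2 = 1

1


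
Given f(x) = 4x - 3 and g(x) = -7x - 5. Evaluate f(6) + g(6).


f(6) = 21
g(6) = -47
Sum = -26

-26


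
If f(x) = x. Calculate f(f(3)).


3


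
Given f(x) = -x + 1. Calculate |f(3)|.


f(3) = -2
|-2| = 2

2


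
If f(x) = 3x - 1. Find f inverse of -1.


Solve 3x - 1 = -1
x = (-1 + 1) / 3 = 0

0


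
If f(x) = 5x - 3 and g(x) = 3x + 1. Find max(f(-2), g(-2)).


f(-2) = -13
g(-2) = -5
max = -5

-5


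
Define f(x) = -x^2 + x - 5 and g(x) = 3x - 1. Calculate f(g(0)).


g(0) = -1
f(-1) = (-1)*(-1)^2 + 1*(-1) - 5 = -7

-7


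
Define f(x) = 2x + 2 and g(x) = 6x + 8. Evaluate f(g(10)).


g(10) = 68
f(68) = 138

138


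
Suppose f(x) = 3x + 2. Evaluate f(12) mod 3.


f(12) = 38
38 mod 3 = 2

2


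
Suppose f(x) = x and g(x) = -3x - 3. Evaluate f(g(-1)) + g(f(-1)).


f(g(-1)) = 0
g(f(-1)) = 0
Sum = 0

0


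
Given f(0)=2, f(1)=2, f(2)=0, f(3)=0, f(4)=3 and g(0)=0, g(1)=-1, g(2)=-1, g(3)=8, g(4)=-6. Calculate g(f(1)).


f(1) = 2
g(2) = -1

-1


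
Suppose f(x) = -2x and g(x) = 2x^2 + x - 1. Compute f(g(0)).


g(0) = -1
f(-1) = 2

2


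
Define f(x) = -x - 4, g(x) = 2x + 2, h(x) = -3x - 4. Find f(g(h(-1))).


h(-1) = -1
g(-1) = 0
f(0) = -4

-4


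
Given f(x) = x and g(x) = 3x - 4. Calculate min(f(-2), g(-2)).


f(-2) = -2
g(-2) = -10
min = -10

-10


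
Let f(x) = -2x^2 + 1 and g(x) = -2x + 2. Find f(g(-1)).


g(-1) = 4
f(4) = (-2)*(4)^2 + 1 = -31

-31


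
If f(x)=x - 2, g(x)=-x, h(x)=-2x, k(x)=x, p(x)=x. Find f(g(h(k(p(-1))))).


p(-1) = -1
k(-1) = -1
h(-1) = 2
g(2) = -2
f(-2) = -4

-4


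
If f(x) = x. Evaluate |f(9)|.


f(9) = 9
|9| = 9

9


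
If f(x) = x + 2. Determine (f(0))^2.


f(0) = 2
(2)^2 = 4

4


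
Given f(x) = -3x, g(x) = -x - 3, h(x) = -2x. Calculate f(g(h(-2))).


h(-2) = 4
g(4) = -7
f(-7) = 21

21


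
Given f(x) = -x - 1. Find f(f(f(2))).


f(2) = -3
f(-3) = 2
f(2) = -3

-3


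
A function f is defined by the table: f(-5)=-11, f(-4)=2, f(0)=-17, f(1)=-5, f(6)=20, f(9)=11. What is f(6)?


Reading from the table at x = 6

20


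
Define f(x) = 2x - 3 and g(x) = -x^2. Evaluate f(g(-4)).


-35


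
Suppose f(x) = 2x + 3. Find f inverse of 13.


Solve 2x + 3 = 13
x = (13 - 3) / 2 = 5

5


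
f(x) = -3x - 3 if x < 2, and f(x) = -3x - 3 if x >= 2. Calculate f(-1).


-1 satisfies x < 2
f(-1) = 0

0


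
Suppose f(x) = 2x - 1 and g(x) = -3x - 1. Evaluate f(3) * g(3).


f(3) = 5
g(3) = -10
Product = -50

-50


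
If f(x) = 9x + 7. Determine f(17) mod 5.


f(17) = 160
160 mod 5 = 0

0


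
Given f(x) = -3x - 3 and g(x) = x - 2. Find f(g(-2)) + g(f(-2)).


f(g(-2)) = 9
g(f(-2)) = 1
Sum = 10

10


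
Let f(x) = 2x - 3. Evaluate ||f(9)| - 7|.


f(9) = 15
|15| = 15
|15 - 7| = 8

8


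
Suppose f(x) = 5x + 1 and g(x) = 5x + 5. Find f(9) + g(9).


f(9) = 46
g(9) = 50
Sum = 96

96


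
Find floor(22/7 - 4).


-1


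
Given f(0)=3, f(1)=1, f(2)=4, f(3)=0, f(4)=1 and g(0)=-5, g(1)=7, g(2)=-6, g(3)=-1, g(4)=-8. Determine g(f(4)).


f(4) = 1
g(1) = 7

7


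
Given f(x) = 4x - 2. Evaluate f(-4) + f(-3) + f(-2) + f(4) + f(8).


f(-4) = -18
f(-3) = -14
f(-2) = -10
f(4) = 14
f(8) = 30
Sum = 2

2


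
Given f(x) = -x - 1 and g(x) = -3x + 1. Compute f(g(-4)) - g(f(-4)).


f(g(-4)) = -14
g(f(-4)) = -8
Difference = -6

-6


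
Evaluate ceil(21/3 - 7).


21/3 = 7
7 - 7 = 0
ceil(0) = 0

0


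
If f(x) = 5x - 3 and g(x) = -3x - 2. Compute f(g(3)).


g(3) = -11
f(-11) = -58

-58


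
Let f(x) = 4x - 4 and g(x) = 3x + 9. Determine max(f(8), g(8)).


f(8) = 28
g(8) = 33
max = 33

33


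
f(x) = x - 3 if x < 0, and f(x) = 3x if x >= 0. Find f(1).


1 satisfies x >= 0
f(1) = 3

3


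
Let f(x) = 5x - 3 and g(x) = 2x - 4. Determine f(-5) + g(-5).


f(-5) = -28
g(-5) = -14
Sum = -42

-42


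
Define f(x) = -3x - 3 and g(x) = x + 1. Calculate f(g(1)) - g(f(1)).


f(g(1)) = -9
g(f(1)) = -5
Difference = -4

-4


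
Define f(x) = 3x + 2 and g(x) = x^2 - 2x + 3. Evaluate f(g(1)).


g(1) = 2
f(2) = 8

8


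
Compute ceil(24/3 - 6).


24/3 = 8
8 - 6 = 2
ceil(2) = 2

2


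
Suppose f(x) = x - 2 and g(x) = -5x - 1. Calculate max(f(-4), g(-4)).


f(-4) = -6
g(-4) = 19
max = 19

19


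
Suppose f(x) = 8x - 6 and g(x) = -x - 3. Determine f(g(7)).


g(7) = -10
f(-10) = -86

-86


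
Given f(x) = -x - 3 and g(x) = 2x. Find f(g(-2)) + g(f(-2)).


f(g(-2)) = 1
g(f(-2)) = -2
Sum = -1

-1


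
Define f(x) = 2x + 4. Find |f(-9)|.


f(-9) = -14
|-14| = 14

14


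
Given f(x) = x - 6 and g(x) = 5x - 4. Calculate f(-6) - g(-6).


22


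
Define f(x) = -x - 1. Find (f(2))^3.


f(2) = -3
(-3)^3 = -27

-27


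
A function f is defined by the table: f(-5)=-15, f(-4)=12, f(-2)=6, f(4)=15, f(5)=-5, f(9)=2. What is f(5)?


Reading from the table at x = 5

-5


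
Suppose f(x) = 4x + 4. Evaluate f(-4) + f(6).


f(-4) = -12
f(6) = 28
Sum = 16

16


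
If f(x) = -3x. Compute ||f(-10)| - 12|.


f(-10) = 30
|30| = 30
|30 - 12| = 18

18


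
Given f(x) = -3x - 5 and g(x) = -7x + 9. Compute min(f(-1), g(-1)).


-2


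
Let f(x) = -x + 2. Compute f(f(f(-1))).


f(-1) = 3
f(3) = -1
f(-1) = 3

3


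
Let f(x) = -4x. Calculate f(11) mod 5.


f(11) = -44
-44 mod 5 = 1

1


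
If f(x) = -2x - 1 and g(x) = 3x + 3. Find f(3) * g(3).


-84


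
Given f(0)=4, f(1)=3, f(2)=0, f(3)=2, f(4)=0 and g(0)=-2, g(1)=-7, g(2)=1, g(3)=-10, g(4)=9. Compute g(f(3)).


f(3) = 2
g(2) = 1

1


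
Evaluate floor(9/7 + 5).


6


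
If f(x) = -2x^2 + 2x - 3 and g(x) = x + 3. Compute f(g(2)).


-43


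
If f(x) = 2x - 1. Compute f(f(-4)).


f(-4) = -9
f(-9) = -19

-19


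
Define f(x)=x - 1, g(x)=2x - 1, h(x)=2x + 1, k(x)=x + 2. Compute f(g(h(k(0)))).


k(0) = 2
h(2) = 5
g(5) = 9
f(9) = 8

8


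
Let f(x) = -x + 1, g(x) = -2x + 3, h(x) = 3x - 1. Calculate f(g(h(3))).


14


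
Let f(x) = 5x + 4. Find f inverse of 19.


Solve 5x + 4 = 19
x = (19 - 4) / 5 = 3

3


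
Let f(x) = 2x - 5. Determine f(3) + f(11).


f(3) = 1
f(11) = 17
Sum = 18

18


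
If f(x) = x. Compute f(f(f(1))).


f(1) = 1
f(1) = 1
f(1) = 1

1


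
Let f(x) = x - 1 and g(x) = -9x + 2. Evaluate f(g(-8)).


g(-8) = 74
f(74) = 73

73


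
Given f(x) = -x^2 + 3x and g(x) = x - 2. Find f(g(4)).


g(4) = 2
f(2) = (-1)*(2)^2 + 3*(2) = 2

2


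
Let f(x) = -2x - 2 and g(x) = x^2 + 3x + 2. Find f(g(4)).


g(4) = 30
f(30) = -62

-62


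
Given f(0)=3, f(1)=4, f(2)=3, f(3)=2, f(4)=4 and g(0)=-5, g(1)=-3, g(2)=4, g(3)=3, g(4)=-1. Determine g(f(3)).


f(3) = 2
g(2) = 4

4


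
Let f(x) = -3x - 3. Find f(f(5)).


f(5) = -18
f(-18) = 51

51


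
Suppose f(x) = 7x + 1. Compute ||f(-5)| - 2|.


f(-5) = -34
|-34| = 34
|34 - 2| = 32

32


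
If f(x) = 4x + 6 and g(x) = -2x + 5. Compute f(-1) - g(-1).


f(-1) = 2
g(-1) = 7
Difference = -5

-5


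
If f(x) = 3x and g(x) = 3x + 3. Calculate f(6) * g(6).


f(6) = 18
g(6) = 21
Product = 378

378


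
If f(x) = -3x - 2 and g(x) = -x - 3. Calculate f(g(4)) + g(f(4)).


f(g(4)) = 19
g(f(4)) = 11
Sum = 30

30


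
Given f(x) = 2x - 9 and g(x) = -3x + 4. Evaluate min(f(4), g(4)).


-8


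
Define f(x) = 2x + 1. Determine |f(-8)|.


f(-8) = -15
|-15| = 15

15


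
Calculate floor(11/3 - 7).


11/3 = 3.6667
3.6667 - 7 = -3.3333
floor(-3.3333) = -4

-4


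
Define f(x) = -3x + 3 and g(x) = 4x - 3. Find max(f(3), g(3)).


f(3) = -6
g(3) = 9
max = 9

9


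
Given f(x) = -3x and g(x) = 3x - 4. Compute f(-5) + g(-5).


f(-5) = 15
g(-5) = -19
Sum = -4

-4


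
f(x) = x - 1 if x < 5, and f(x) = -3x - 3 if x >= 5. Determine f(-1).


-1 satisfies x < 5
f(-1) = -2

-2


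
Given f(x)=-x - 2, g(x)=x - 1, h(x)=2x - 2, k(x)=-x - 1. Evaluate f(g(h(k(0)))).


k(0) = -1
h(-1) = -4
g(-4) = -5
f(-5) = 3

3


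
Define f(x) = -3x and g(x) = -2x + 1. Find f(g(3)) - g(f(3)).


f(g(3)) = 15
g(f(3)) = 19
Difference = -4

-4


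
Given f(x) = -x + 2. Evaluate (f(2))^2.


f(2) = 0
(0)^2 = 0

0


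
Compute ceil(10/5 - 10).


10/5 = 2
2 - 10 = -8
ceil(-8) = -8

-8


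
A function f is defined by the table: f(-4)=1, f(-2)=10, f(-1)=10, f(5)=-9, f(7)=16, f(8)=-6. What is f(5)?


Reading from the table at x = 5

-9


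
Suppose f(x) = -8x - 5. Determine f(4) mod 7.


5


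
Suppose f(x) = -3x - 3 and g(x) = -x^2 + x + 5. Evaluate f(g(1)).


g(1) = 5
f(5) = -18

-18


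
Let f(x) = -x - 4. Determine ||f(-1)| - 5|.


f(-1) = -3
|-3| = 3
|3 - 5| = 2

2


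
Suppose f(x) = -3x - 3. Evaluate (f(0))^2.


f(0) = -3
(-3)^2 = 9

9


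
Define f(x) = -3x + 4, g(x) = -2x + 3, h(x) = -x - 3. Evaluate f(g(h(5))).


h(5) = -8
g(-8) = 19
f(19) = -53

-53


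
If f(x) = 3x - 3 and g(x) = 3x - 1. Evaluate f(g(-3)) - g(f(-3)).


4


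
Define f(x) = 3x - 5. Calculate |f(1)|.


2


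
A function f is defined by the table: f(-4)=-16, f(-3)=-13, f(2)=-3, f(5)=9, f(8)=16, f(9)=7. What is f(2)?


Reading from the table at x = 2

-3


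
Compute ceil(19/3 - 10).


19/3 = 6.3333
6.3333 - 10 = -3.6667
ceil(-3.6667) = -3

-3


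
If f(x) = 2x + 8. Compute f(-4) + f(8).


24


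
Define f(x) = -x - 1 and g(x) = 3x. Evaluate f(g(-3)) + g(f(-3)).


f(g(-3)) = 8
g(f(-3)) = 6
Sum = 14

14


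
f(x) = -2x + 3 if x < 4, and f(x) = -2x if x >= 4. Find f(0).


0 satisfies x < 4
f(0) = 3

3


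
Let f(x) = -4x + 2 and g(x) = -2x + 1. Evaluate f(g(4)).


g(4) = -7
f(-7) = 30

30


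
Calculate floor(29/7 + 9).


13


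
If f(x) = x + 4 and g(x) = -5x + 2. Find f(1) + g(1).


f(1) = 5
g(1) = -3
Sum = 2

2


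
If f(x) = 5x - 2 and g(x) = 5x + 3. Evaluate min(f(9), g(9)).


f(9) = 43
g(9) = 48
min = 43

43


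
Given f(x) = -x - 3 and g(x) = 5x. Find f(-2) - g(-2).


f(-2) = -1
g(-2) = -10
Difference = 9

9


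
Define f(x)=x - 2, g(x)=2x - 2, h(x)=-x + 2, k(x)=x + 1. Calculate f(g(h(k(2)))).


-6


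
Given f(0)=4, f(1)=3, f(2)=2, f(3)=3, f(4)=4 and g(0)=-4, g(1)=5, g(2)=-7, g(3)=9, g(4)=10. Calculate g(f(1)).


f(1) = 3
g(3) = 9

9


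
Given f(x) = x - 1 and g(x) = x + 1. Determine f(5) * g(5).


24


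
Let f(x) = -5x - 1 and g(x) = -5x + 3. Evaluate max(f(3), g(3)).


-12


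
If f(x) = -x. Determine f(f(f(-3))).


f(-3) = 3
f(3) = -3
f(-3) = 3

3


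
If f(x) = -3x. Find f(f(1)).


f(1) = -3
f(-3) = 9

9


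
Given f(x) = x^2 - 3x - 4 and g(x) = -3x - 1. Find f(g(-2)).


g(-2) = 5
f(5) = 1*(5)^2 - 3*(5) - 4 = 6

6


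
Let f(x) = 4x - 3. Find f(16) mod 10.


f(16) = 61
61 mod 10 = 1

1


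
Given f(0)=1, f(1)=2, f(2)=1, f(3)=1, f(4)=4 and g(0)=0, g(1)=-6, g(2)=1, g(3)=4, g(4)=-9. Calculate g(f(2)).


-6


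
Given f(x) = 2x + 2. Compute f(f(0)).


f(0) = 2
f(2) = 6

6


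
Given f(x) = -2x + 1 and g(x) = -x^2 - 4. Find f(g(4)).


g(4) = -20
f(-20) = 41

41


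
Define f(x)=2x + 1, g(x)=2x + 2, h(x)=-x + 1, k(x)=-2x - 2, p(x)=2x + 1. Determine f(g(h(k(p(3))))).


p(3) = 7
k(7) = -16
h(-16) = 17
g(17) = 36
f(36) = 73

73


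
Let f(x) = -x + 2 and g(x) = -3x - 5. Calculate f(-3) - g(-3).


f(-3) = 5
g(-3) = 4
Difference = 1

1


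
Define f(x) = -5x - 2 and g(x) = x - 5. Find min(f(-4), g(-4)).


f(-4) = 18
g(-4) = -9
min = -9

-9


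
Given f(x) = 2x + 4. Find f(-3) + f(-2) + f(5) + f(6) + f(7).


46


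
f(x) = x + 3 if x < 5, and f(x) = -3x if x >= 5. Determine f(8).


8 satisfies x >= 5
f(8) = -24

-24


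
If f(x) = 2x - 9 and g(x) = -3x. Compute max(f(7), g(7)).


f(7) = 5
g(7) = -21
max = 5

5


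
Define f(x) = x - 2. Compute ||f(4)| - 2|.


f(4) = 2
|2| = 2
|2 - 2| = 0

0


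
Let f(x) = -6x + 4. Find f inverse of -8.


Solve -6x + 4 = -8
x = (-8 - 4) / (-6) = 2

2


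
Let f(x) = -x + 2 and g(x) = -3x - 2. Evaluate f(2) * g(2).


f(2) = 0
g(2) = -8
Product = 0

0


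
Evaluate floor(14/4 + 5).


14/4 = 3.5
3.5 + 5 = 8.5
floor(8.5) = 8

8


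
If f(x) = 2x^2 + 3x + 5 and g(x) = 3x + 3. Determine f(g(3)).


g(3) = 12
f(12) = 2*(12)^2 + 3*(12) + 5 = 329

329


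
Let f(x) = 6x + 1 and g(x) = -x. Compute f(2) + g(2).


f(2) = 13
g(2) = -2
Sum = 11

11


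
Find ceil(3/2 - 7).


3/2 = 1.5
1.5 - 7 = -5.5
ceil(-5.5) = -5

-5


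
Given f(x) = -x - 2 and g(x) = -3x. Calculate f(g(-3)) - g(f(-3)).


f(g(-3)) = -11
g(f(-3)) = -3
Difference = -8

-8


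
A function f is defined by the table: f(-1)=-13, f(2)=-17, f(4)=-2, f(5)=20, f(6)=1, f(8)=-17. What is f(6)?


1


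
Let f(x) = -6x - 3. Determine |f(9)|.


f(9) = -57
|-57| = 57

57


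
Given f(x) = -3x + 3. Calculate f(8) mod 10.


f(8) = -21
-21 mod 10 = 9

9


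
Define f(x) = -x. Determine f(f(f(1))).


-1


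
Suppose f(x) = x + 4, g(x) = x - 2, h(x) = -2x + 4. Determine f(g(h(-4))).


h(-4) = 12
g(12) = 10
f(10) = 14

14


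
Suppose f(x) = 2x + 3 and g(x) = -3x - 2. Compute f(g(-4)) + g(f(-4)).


f(g(-4)) = 23
g(f(-4)) = 13
Sum = 36

36


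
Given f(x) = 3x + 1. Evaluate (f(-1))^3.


f(-1) = -2
(-2)^3 = -8

-8


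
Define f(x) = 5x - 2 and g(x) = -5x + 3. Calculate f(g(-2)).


g(-2) = 13
f(13) = 63

63


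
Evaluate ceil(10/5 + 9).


10/5 = 2
2 + 9 = 11
ceil(11) = 11

11


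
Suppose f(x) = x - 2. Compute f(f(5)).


f(5) = 3
f(3) = 1

1


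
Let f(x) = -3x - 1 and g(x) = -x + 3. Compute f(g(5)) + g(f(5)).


f(g(5)) = 5
g(f(5)) = 19
Sum = 24

24


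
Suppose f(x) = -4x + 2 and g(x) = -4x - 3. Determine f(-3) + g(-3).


f(-3) = 14
g(-3) = 9
Sum = 23

23


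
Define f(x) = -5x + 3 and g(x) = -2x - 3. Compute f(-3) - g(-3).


f(-3) = 18
g(-3) = 3
Difference = 15

15


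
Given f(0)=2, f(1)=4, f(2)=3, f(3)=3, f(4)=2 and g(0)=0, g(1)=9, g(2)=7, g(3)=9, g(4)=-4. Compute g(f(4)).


7


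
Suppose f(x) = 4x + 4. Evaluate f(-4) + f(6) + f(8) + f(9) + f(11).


f(-4) = -12
f(6) = 28
f(8) = 36
f(9) = 40
f(11) = 48
Sum = 140

140


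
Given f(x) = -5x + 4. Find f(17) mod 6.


f(17) = -81
-81 mod 6 = 3

3


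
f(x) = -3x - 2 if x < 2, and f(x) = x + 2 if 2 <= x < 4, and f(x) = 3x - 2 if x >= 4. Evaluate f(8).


8 satisfies x >= 4
f(8) = 22

22


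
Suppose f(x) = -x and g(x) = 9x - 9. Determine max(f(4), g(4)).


f(4) = -4
g(4) = 27
max = 27

27


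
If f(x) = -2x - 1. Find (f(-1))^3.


f(-1) = 1
(1)^3 = 1

1


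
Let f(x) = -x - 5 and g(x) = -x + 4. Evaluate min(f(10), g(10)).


f(10) = -15
g(10) = -6
min = -15

-15


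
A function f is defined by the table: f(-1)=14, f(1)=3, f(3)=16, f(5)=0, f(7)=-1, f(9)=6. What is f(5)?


Reading from the table at x = 5

0


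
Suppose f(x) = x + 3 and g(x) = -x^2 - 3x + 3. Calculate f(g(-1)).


g(-1) = 5
f(5) = 8

8


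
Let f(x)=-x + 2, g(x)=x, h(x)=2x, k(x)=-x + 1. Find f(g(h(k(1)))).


k(1) = 0
h(0) = 0
g(0) = 0
f(0) = 2

2


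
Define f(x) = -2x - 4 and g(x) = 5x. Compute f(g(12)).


g(12) = 60
f(60) = -124

-124


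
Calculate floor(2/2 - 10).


-9


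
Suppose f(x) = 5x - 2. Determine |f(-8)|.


f(-8) = -42
|-42| = 42

42


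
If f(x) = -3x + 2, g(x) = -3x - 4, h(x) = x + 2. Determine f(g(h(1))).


h(1) = 3
g(3) = -13
f(-13) = 41

41


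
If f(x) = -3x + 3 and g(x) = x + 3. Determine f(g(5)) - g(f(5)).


f(g(5)) = -21
g(f(5)) = -9
Difference = -12

-12


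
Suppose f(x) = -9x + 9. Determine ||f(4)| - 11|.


16


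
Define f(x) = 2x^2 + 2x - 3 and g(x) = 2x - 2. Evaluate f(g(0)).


g(0) = -2
f(-2) = 2*(-2)^2 + 2*(-2) - 3 = 1

1


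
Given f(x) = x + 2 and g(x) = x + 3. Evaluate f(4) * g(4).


f(4) = 6
g(4) = 7
Product = 42

42


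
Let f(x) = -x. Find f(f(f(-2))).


f(-2) = 2
f(2) = -2
f(-2) = 2

2


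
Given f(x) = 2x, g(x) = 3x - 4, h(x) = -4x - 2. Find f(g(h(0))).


h(0) = -2
g(-2) = -10
f(-10) = -20

-20


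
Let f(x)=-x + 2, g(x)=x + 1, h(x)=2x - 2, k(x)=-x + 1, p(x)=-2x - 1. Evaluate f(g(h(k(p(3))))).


p(3) = -7
k(-7) = 8
h(8) = 14
g(14) = 15
f(15) = -13

-13


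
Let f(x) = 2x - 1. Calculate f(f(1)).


f(1) = 1
f(1) = 1

1


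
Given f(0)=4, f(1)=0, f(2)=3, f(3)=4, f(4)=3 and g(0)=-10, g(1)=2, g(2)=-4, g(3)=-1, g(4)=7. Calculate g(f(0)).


7


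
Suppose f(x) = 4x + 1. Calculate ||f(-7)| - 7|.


f(-7) = -27
|-27| = 27
|27 - 7| = 20

20


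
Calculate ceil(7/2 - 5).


7/2 = 3.5
3.5 - 5 = -1.5
ceil(-1.5) = -1

-1


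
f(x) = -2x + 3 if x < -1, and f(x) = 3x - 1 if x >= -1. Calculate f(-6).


-6 satisfies x < -1
f(-6) = 15

15


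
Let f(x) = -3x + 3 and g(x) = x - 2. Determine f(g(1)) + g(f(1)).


4


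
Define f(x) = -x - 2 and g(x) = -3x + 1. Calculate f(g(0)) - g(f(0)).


f(g(0)) = -3
g(f(0)) = 7
Difference = -10

-10


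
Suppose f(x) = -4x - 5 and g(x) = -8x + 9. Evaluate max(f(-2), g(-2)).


25


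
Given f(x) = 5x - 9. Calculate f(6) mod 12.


f(6) = 21
21 mod 12 = 9

9


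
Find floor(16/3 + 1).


16/3 = 5.3333
5.3333 + 1 = 6.3333
floor(6.3333) = 6

6


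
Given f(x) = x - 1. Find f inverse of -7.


Solve x - 1 = -7
x = (-7 + 1) / 1 = -6

-6


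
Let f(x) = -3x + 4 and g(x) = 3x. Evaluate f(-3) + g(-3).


f(-3) = 13
g(-3) = -9
Sum = 4

4


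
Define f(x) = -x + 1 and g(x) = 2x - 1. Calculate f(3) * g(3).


f(3) = -2
g(3) = 5
Product = -10

-10


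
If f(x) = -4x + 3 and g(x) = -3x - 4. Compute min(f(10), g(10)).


f(10) = -37
g(10) = -34
min = -37

-37


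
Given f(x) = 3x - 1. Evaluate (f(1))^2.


f(1) = 2
(2)^2 = 4

4


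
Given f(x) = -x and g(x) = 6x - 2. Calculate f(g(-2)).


g(-2) = -14
f(-14) = 14

14


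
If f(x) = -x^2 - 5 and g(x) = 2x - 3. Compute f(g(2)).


g(2) = 1
f(1) = (-1)*(1)^2 - 5 = -6

-6


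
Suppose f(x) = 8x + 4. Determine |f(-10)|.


f(-10) = -76
|-76| = 76

76


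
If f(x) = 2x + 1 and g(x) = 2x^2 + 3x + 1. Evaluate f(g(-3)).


g(-3) = 10
f(10) = 21

21


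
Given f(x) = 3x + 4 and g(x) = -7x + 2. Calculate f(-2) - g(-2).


f(-2) = -2
g(-2) = 16
Difference = -18

-18


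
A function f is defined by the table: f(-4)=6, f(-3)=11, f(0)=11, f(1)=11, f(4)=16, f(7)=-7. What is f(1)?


11


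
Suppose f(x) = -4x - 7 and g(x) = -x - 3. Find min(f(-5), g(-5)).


f(-5) = 13
g(-5) = 2
min = 2

2


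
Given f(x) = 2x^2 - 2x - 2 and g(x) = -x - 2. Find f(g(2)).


38


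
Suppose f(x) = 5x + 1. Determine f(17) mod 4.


f(17) = 86
86 mod 4 = 2

2


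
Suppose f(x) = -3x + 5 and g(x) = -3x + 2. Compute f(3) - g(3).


f(3) = -4
g(3) = -7
Difference = 3

3


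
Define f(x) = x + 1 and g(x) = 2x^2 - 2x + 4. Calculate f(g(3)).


g(3) = 16
f(16) = 17

17


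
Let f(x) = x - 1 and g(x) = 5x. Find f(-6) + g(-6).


-37


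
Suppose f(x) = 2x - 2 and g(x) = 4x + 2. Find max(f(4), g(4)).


18


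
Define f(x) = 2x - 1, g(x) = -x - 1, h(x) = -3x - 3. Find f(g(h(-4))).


-21


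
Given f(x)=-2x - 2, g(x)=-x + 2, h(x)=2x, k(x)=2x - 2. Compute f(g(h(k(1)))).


k(1) = 0
h(0) = 0
g(0) = 2
f(2) = -6

-6


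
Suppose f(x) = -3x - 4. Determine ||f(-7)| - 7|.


f(-7) = 17
|17| = 17
|17 - 7| = 10

10


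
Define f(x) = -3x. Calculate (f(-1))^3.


f(-1) = 3
(3)^3 = 27

27


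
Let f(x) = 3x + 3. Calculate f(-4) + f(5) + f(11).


f(-4) = -9
f(5) = 18
f(11) = 36
Sum = 45

45


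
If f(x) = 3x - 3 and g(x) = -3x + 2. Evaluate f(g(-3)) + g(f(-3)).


f(g(-3)) = 30
g(f(-3)) = 38
Sum = 68

68


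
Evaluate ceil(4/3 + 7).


9


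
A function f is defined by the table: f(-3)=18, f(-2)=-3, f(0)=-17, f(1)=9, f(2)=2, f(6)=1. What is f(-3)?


Reading from the table at x = -3

18


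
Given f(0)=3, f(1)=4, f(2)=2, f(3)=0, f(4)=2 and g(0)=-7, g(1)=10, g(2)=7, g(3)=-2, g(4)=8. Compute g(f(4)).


f(4) = 2
g(2) = 7

7


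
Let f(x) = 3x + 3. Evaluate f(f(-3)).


-15


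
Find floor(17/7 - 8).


17/7 = 2.4286
2.4286 - 8 = -5.5714
floor(-5.5714) = -6

-6


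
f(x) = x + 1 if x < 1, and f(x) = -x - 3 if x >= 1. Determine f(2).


2 satisfies x >= 1
f(2) = -5

-5


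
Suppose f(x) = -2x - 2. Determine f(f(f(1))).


f(1) = -4
f(-4) = 6
f(6) = -14

-14


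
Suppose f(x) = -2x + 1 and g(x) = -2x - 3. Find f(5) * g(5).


117


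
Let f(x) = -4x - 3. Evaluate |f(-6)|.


f(-6) = 21
|21| = 21

21


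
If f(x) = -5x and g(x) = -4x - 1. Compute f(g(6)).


g(6) = -25
f(-25) = 125

125


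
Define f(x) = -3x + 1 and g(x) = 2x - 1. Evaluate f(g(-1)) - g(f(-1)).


f(g(-1)) = 10
g(f(-1)) = 7
Difference = 3

3


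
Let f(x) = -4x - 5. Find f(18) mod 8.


f(18) = -77
-77 mod 8 = 3

3


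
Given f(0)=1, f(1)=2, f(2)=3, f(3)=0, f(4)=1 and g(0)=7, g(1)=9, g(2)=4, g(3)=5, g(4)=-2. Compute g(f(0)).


f(0) = 1
g(1) = 9

9


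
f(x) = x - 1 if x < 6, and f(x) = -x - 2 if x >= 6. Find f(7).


7 satisfies x >= 6
f(7) = -9

-9


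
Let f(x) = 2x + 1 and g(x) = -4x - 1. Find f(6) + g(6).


f(6) = 13
g(6) = -25
Sum = -12

-12


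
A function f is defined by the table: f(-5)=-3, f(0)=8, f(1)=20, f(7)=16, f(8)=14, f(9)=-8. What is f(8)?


Reading from the table at x = 8

14


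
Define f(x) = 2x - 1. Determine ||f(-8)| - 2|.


f(-8) = -17
|-17| = 17
|17 - 2| = 15

15


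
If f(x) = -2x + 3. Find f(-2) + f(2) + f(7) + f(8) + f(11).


f(-2) = 7
f(2) = -1
f(7) = -11
f(8) = -13
f(11) = -19
Sum = -37

-37


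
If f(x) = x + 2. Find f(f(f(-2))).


f(-2) = 0
f(0) = 2
f(2) = 4

4


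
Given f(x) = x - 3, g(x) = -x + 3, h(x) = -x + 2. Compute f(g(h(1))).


-1


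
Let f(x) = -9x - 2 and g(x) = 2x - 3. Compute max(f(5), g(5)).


f(5) = -47
g(5) = 7
max = 7

7


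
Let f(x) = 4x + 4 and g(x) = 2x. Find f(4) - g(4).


f(4) = 20
g(4) = 8
Difference = 12

12


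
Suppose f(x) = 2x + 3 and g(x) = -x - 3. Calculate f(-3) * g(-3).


f(-3) = -3
g(-3) = 0
Product = 0

0


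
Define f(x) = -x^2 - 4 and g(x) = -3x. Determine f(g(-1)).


g(-1) = 3
f(3) = (-1)*(3)^2 - 4 = -13

-13


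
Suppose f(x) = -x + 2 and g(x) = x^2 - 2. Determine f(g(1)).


g(1) = -1
f(-1) = 3

3


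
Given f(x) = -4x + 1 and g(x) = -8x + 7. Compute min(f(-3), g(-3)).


f(-3) = 13
g(-3) = 31
min = 13

13


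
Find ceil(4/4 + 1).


2


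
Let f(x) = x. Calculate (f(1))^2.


f(1) = 1
(1)^2 = 1

1


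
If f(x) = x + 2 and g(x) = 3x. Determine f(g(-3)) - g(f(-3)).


f(g(-3)) = -7
g(f(-3)) = -3
Difference = -4

-4


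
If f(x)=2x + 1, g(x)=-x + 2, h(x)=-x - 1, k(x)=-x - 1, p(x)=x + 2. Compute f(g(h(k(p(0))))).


p(0) = 2
k(2) = -3
h(-3) = 2
g(2) = 0
f(0) = 1

1


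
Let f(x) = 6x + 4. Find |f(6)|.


f(6) = 40
|40| = 40

40


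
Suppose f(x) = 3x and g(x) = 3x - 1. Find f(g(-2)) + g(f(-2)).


f(g(-2)) = -21
g(f(-2)) = -19
Sum = -40

-40


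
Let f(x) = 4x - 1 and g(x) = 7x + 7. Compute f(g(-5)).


g(-5) = -28
f(-28) = -113

-113


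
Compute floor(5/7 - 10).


5/7 = 0.7143
0.7143 - 10 = -9.2857
floor(-9.2857) = -10

-10


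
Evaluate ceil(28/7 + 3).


28/7 = 4
4 + 3 = 7
ceil(7) = 7

7


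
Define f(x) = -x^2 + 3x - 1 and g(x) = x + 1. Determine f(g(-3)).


g(-3) = -2
f(-2) = (-1)*(-2)^2 + 3*(-2) - 1 = -11

-11


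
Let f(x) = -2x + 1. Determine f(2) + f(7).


f(2) = -3
f(7) = -13
Sum = -16

-16


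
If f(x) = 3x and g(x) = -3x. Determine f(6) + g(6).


f(6) = 18
g(6) = -18
Sum = 0

0


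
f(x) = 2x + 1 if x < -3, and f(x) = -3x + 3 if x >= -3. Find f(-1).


-1 satisfies x >= -3
f(-1) = 6

6


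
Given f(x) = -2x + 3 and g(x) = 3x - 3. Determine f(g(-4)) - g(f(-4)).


f(g(-4)) = 33
g(f(-4)) = 30
Difference = 3

3


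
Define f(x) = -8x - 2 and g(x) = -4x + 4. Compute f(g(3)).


g(3) = -8
f(-8) = 62

62


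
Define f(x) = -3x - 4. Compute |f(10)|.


f(10) = -34
|-34| = 34

34


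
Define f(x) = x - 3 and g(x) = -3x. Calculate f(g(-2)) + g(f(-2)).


f(g(-2)) = 3
g(f(-2)) = 15
Sum = 18

18


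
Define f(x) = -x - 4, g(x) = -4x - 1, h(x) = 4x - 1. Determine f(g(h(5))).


h(5) = 19
g(19) = -77
f(-77) = 73

73


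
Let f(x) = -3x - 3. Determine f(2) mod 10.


f(2) = -9
-9 mod 10 = 1

1


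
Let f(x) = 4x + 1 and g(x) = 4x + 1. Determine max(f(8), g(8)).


f(8) = 33
g(8) = 33
max = 33

33


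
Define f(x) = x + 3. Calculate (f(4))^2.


49


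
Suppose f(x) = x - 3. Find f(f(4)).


f(4) = 1
f(1) = -2

-2


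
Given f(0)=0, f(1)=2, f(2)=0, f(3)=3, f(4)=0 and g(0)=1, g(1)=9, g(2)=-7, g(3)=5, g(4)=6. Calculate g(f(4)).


f(4) = 0
g(0) = 1

1


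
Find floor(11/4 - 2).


0


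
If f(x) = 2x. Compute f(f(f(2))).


f(2) = 4
f(4) = 8
f(8) = 16

16


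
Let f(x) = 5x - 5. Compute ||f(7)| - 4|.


f(7) = 30
|30| = 30
|30 - 4| = 26

26


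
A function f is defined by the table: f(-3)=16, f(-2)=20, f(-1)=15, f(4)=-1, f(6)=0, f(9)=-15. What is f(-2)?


Reading from the table at x = -2

20


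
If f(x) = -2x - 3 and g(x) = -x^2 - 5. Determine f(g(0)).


g(0) = -5
f(-5) = 7

7


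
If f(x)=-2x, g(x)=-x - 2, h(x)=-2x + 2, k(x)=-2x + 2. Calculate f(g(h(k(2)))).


k(2) = -2
h(-2) = 6
g(6) = -8
f(-8) = 16

16


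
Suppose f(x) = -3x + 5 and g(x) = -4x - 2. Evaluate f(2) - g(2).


f(2) = -1
g(2) = -10
Difference = 9

9


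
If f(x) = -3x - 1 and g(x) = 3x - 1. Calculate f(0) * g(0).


1


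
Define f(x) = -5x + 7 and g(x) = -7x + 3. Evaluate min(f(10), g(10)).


f(10) = -43
g(10) = -67
min = -67

-67


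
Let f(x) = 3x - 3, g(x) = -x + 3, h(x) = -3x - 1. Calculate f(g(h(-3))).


h(-3) = 8
g(8) = -5
f(-5) = -18

-18


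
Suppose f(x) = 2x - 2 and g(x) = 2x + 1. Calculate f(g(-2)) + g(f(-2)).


f(g(-2)) = -8
g(f(-2)) = -11
Sum = -19

-19


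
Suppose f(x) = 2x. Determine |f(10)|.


f(10) = 20
|20| = 20

20


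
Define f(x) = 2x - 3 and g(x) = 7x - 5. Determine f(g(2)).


15


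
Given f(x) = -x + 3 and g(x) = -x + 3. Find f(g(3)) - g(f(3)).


f(g(3)) = 3
g(f(3)) = 3
Difference = 0

0


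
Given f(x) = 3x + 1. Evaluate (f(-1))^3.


f(-1) = -2
(-2)^3 = -8

-8


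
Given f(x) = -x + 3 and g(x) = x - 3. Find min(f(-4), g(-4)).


f(-4) = 7
g(-4) = -7
min = -7

-7


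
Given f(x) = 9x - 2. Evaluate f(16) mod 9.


f(16) = 142
142 mod 9 = 7

7


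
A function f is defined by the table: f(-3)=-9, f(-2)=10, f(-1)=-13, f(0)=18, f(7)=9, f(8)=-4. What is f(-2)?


10


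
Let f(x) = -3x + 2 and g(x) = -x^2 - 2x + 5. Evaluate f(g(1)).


g(1) = 2
f(2) = -4

-4


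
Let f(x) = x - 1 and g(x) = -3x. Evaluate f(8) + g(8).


f(8) = 7
g(8) = -24
Sum = -17

-17


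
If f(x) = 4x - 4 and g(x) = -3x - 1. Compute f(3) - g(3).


f(3) = 8
g(3) = -10
Difference = 18

18


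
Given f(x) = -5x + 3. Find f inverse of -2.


Solve -5x + 3 = -2
x = (-2 - 3) / (-5) = 1

1


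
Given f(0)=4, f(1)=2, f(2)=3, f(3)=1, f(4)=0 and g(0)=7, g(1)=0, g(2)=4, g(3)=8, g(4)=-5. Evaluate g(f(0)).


f(0) = 4
g(4) = -5

-5


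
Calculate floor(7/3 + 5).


7/3 = 2.3333
2.3333 + 5 = 7.3333
floor(7.3333) = 7

7
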